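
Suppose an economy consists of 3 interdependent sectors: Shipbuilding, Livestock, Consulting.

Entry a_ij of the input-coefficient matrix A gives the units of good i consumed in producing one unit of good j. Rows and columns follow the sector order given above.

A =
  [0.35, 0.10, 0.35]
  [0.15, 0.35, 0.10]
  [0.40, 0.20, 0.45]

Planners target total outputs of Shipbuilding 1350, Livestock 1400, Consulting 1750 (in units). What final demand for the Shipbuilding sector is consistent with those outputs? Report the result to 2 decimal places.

I − A =
  [   0.65    -0.10    -0.35]
  [  -0.15     0.65    -0.10]
  [  -0.40    -0.20     0.55]
d = (I − A) x:
  d_1 = (+0.65)·1350 + (-0.10)·1400 + (-0.35)·1750 = 125.00
  d_2 = (-0.15)·1350 + (+0.65)·1400 + (-0.10)·1750 = 532.50
  d_3 = (-0.40)·1350 + (-0.20)·1400 + (+0.55)·1750 = 142.50

d_1 = 125.00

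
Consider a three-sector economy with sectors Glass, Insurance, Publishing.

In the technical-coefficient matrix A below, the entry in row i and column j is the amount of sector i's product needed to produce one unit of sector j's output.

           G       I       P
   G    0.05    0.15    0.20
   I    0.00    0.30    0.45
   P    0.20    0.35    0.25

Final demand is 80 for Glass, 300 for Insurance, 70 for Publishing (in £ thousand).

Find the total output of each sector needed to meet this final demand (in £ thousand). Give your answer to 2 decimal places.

I − A =
  [   0.95    -0.15    -0.20]
  [   0.00     0.70    -0.45]
  [  -0.20    -0.35     0.75]
Cofactors of I−A, C_ij = (−1)^(i+j)·(minor ij) (rows/columns in the sector order above):
  C_11 = (0.70)(0.75) − (-0.45)(-0.35) = 0.3675
  C_12 = −[(0.00)(0.75) − (-0.45)(-0.20)] = 0.0900
  C_13 = (0.00)(-0.35) − (0.70)(-0.20) = 0.1400
  C_21 = −[(-0.15)(0.75) − (-0.20)(-0.35)] = 0.1825
  C_22 = (0.95)(0.75) − (-0.20)(-0.20) = 0.6725
  C_23 = −[(0.95)(-0.35) − (-0.15)(-0.20)] = 0.3625
  C_31 = (-0.15)(-0.45) − (-0.20)(0.70) = 0.2075
  C_32 = −[(0.95)(-0.45) − (-0.20)(0.00)] = 0.4275
  C_33 = (0.95)(0.70) − (-0.15)(0.00) = 0.6650
det(I−A) = Σ_j (I−A)_1j·C_1j = (0.95)(0.3675) + (-0.15)(0.0900) + (-0.20)(0.1400) = 0.307625
adj(I−A) = Cᵀ =
  [ 0.3675   0.1825   0.2075]
  [ 0.0900   0.6725   0.4275]
  [ 0.1400   0.3625   0.6650]
(I − A)⁻¹ = adj(I−A) / det(I−A) ≈
  [   1.1946     0.5933     0.6745]
  [   0.2926     2.1861     1.3897]
  [   0.4551     1.1784     2.1617]
x = (I − A)⁻¹ d = adj(I−A)·d / det(I−A), with det(I−A) = 0.307625:
  x_G = (0.3675·80 + 0.1825·300 + 0.2075·70) / 0.307625 = 98.675 / 0.307625 ≈ 320.76
  x_I = (0.0900·80 + 0.6725·300 + 0.4275·70) / 0.307625 = 238.875 / 0.307625 ≈ 776.51
  x_P = (0.1400·80 + 0.3625·300 + 0.6650·70) / 0.307625 = 166.50 / 0.307625 ≈ 541.24

x_G = 320.76, x_I = 776.51, x_P = 541.24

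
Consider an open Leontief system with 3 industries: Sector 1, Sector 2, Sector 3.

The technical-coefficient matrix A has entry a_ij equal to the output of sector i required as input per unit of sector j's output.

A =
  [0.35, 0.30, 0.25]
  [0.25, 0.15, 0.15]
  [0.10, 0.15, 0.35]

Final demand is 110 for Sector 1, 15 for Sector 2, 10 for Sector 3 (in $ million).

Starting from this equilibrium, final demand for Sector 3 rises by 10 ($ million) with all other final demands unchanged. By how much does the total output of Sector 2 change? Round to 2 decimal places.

I − A =
  [   0.65    -0.30    -0.25]
  [  -0.25     0.85    -0.15]
  [  -0.10    -0.15     0.65]
Cofactors of I−A, C_ij = (−1)^(i+j)·(minor ij) (rows/columns in the sector order above):
  C_11 = (0.85)(0.65) − (-0.15)(-0.15) = 0.5300
  C_12 = −[(-0.25)(0.65) − (-0.15)(-0.10)] = 0.1775
  C_13 = (-0.25)(-0.15) − (0.85)(-0.10) = 0.1225
  C_21 = −[(-0.30)(0.65) − (-0.25)(-0.15)] = 0.2325
  C_22 = (0.65)(0.65) − (-0.25)(-0.10) = 0.3975
  C_23 = −[(0.65)(-0.15) − (-0.30)(-0.10)] = 0.1275
  C_31 = (-0.30)(-0.15) − (-0.25)(0.85) = 0.2575
  C_32 = −[(0.65)(-0.15) − (-0.25)(-0.25)] = 0.1600
  C_33 = (0.65)(0.85) − (-0.30)(-0.25) = 0.4775
det(I−A) = Σ_j (I−A)_1j·C_1j = (0.65)(0.5300) + (-0.30)(0.1775) + (-0.25)(0.1225) = 0.260625
adj(I−A) = Cᵀ =
  [ 0.5300   0.2325   0.2575]
  [ 0.1775   0.3975   0.1600]
  [ 0.1225   0.1275   0.4775]
(I − A)⁻¹ = adj(I−A) / det(I−A) ≈
  [   2.0336     0.8921     0.9880]
  [   0.6811     1.5252     0.6139]
  [   0.4700     0.4892     1.8321]
Δx = (I − A)⁻¹ Δd with Δd having +10 in the Sector 3 component and 0 elsewhere.
So Δx_2 = L_23 · (+10), where L_23 = adj(I−A)_23 / det(I−A) = 0.1600 / 0.260625.
Δx_2 = 0.1600 × (+10) / 0.260625 = 1.60 / 0.260625 ≈ 6.14.

Δx_2 = 6.14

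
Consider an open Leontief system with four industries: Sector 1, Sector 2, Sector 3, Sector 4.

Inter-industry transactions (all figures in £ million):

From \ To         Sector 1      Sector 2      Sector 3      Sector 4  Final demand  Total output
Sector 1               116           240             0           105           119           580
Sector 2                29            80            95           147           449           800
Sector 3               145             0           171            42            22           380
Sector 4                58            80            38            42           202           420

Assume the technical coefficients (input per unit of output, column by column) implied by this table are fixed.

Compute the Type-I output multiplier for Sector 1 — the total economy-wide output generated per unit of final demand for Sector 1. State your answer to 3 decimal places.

m_1 = 2.911

Technical coefficients a_ij = z_ij / X_j:
  a_11 = 116/580 = 0.20, a_21 = 29/580 = 0.05, a_31 = 145/580 = 0.25, a_41 = 58/580 = 0.10
  a_12 = 240/800 = 0.30, a_22 = 80/800 = 0.10, a_32 = 0/800 = 0.00, a_42 = 80/800 = 0.10
  a_13 = 0/380 = 0.00, a_23 = 95/380 = 0.25, a_33 = 171/380 = 0.45, a_43 = 38/380 = 0.10
  a_14 = 105/420 = 0.25, a_24 = 147/420 = 0.35, a_34 = 42/420 = 0.10, a_44 = 42/420 = 0.10
I − A =
  [   0.80    -0.30     0.00    -0.25]
  [  -0.05     0.90    -0.25    -0.35]
  [  -0.25     0.00     0.55    -0.10]
  [  -0.10    -0.10    -0.10     0.90]
Compute the cofactors C_ij = (−1)^(i+j)·(3×3 minor ij) of I−A; the adjugate is their transpose:
adj(I−A) = Cᵀ =
  [ 0.41475   0.15925   0.10675   0.18900]
  [ 0.11100   0.36800   0.20300   0.19650]
  [ 0.20325   0.08475   0.57225   0.15300]
  [ 0.08100   0.06800   0.09800   0.36900]
det(I−A) = Σ_j (I−A)_1j·C_1j = (0.80)(0.41475) + (-0.30)(0.11100) + (0.00)(0.20325) + (-0.25)(0.08100) = 0.27825
(I − A)⁻¹ = adj(I−A) / det(I−A) ≈
  [   1.4906     0.5723     0.3836     0.6792]
  [   0.3989     1.3226     0.7296     0.7062]
  [   0.7305     0.3046     2.0566     0.5499]
  [   0.2911     0.2444     0.3522     1.3261]
The output multiplier for sector j is the column-j sum of the Leontief inverse (I − A)⁻¹ = adj(I−A) / det(I−A).
Column 1 of adj(I−A): (0.41475, 0.11100, 0.20325, 0.08100); det(I−A) = 0.27825.
m_1 = (0.41475 + 0.11100 + 0.20325 + 0.08100) / 0.27825 = 0.81 / 0.27825 ≈ 2.911.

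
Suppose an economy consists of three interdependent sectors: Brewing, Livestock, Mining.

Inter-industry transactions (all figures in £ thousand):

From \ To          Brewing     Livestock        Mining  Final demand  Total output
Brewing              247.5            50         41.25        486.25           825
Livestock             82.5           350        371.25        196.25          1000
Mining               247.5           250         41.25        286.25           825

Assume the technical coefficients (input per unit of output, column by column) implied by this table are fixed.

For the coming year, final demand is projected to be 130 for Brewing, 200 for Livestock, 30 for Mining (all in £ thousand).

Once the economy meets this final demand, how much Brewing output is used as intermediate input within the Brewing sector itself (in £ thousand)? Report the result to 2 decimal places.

Technical coefficients a_ij = z_ij / X_j:
  a_BB = 247.5/825 = 0.30, a_LB = 82.5/825 = 0.10, a_MB = 247.5/825 = 0.30
  a_BL = 50/1000 = 0.05, a_LL = 350/1000 = 0.35, a_ML = 250/1000 = 0.25
  a_BM = 41.25/825 = 0.05, a_LM = 371.25/825 = 0.45, a_MM = 41.25/825 = 0.05
I − A =
  [   0.70    -0.05    -0.05]
  [  -0.10     0.65    -0.45]
  [  -0.30    -0.25     0.95]
Cofactors of I−A, C_ij = (−1)^(i+j)·(minor ij) (rows/columns in the sector order above):
  C_11 = (0.65)(0.95) − (-0.45)(-0.25) = 0.5050
  C_12 = −[(-0.10)(0.95) − (-0.45)(-0.30)] = 0.2300
  C_13 = (-0.10)(-0.25) − (0.65)(-0.30) = 0.2200
  C_21 = −[(-0.05)(0.95) − (-0.05)(-0.25)] = 0.0600
  C_22 = (0.70)(0.95) − (-0.05)(-0.30) = 0.6500
  C_23 = −[(0.70)(-0.25) − (-0.05)(-0.30)] = 0.1900
  C_31 = (-0.05)(-0.45) − (-0.05)(0.65) = 0.0550
  C_32 = −[(0.70)(-0.45) − (-0.05)(-0.10)] = 0.3200
  C_33 = (0.70)(0.65) − (-0.05)(-0.10) = 0.4500
det(I−A) = Σ_j (I−A)_1j·C_1j = (0.70)(0.5050) + (-0.05)(0.2300) + (-0.05)(0.2200) = 0.3310
adj(I−A) = Cᵀ =
  [ 0.5050   0.0600   0.0550]
  [ 0.2300   0.6500   0.3200]
  [ 0.2200   0.1900   0.4500]
(I − A)⁻¹ = adj(I−A) / det(I−A) ≈
  [   1.5257     0.1813     0.1662]
  [   0.6949     1.9637     0.9668]
  [   0.6647     0.5740     1.3595]
First solve x = (I − A)⁻¹ d = adj(I−A)·d / det(I−A); in particular x_B = (0.5050·130 + 0.0600·200 + 0.0550·30) / 0.3310 = 79.30 / 0.3310 ≈ 239.5770.
Intermediate flow from B to B: z_BB = a_BB · x_B = 0.30 × 79.30 / 0.3310 = 23.79 / 0.3310 ≈ 71.87.

z_BB = 71.87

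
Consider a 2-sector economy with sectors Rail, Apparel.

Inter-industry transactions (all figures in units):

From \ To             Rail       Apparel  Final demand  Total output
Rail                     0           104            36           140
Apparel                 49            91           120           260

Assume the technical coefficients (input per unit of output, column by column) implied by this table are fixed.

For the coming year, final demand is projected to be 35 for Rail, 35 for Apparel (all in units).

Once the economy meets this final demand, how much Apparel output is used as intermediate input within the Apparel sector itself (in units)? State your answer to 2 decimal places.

Technical coefficients a_ij = z_ij / X_j:
  a_RR = 0/140 = 0.00, a_AR = 49/140 = 0.35
  a_RA = 104/260 = 0.40, a_AA = 91/260 = 0.35
I − A =
  [   1.00    -0.40]
  [  -0.35     0.65]
det(I−A) = (1.00)(0.65) − (-0.40)(-0.35) = 0.5100
adj(I−A) = [[0.65, 0.40], [0.35, 1.00]]
(I − A)⁻¹ = adj(I−A) / det(I−A) ≈
  [   1.2745     0.7843]
  [   0.6863     1.9608]
First solve x = (I − A)⁻¹ d = adj(I−A)·d / det(I−A); in particular x_A = (0.35·35 + 1.00·35) / 0.5100 = 47.25 / 0.5100 ≈ 92.6471.
Intermediate flow from A to A: z_AA = a_AA · x_A = 0.35 × 47.25 / 0.5100 = 16.5375 / 0.5100 ≈ 32.43.

z_AA = 32.43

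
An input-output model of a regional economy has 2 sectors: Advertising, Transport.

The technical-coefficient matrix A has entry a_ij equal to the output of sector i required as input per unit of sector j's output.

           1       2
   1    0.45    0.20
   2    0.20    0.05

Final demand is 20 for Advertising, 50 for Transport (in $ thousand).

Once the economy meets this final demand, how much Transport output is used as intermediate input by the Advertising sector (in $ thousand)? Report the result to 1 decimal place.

z_21 = 12.0

I − A =
  [   0.55    -0.20]
  [  -0.20     0.95]
det(I−A) = (0.55)(0.95) − (-0.20)(-0.20) = 0.4825
adj(I−A) = [[0.95, 0.20], [0.20, 0.55]]
(I − A)⁻¹ = adj(I−A) / det(I−A) ≈
  [   1.9689     0.4145]
  [   0.4145     1.1399]
First solve x = (I − A)⁻¹ d = adj(I−A)·d / det(I−A); in particular x_1 = (0.95·20 + 0.20·50) / 0.4825 = 29.00 / 0.4825 ≈ 60.104.
Intermediate flow from 2 to 1: z_21 = a_21 · x_1 = 0.20 × 29.00 / 0.4825 = 5.80 / 0.4825 ≈ 12.0.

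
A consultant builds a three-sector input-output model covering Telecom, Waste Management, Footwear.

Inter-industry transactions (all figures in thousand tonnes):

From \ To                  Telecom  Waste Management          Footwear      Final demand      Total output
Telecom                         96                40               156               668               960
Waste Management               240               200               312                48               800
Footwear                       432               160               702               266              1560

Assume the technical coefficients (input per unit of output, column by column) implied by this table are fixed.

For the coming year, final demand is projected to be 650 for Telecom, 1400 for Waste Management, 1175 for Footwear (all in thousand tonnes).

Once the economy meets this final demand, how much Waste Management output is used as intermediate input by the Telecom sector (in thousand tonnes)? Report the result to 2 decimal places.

Technical coefficients a_ij = z_ij / X_j:
  a_11 = 96/960 = 0.10, a_21 = 240/960 = 0.25, a_31 = 432/960 = 0.45
  a_12 = 40/800 = 0.05, a_22 = 200/800 = 0.25, a_32 = 160/800 = 0.20
  a_13 = 156/1560 = 0.10, a_23 = 312/1560 = 0.20, a_33 = 702/1560 = 0.45
I − A =
  [   0.90    -0.05    -0.10]
  [  -0.25     0.75    -0.20]
  [  -0.45    -0.20     0.55]
Cofactors of I−A, C_ij = (−1)^(i+j)·(minor ij) (rows/columns in the sector order above):
  C_11 = (0.75)(0.55) − (-0.20)(-0.20) = 0.3725
  C_12 = −[(-0.25)(0.55) − (-0.20)(-0.45)] = 0.2275
  C_13 = (-0.25)(-0.20) − (0.75)(-0.45) = 0.3875
  C_21 = −[(-0.05)(0.55) − (-0.10)(-0.20)] = 0.0475
  C_22 = (0.90)(0.55) − (-0.10)(-0.45) = 0.4500
  C_23 = −[(0.90)(-0.20) − (-0.05)(-0.45)] = 0.2025
  C_31 = (-0.05)(-0.20) − (-0.10)(0.75) = 0.0850
  C_32 = −[(0.90)(-0.20) − (-0.10)(-0.25)] = 0.2050
  C_33 = (0.90)(0.75) − (-0.05)(-0.25) = 0.6625
det(I−A) = Σ_j (I−A)_1j·C_1j = (0.90)(0.3725) + (-0.05)(0.2275) + (-0.10)(0.3875) = 0.285125
adj(I−A) = Cᵀ =
  [ 0.3725   0.0475   0.0850]
  [ 0.2275   0.4500   0.2050]
  [ 0.3875   0.2025   0.6625]
(I − A)⁻¹ = adj(I−A) / det(I−A) ≈
  [   1.3064     0.1666     0.2981]
  [   0.7979     1.5783     0.7190]
  [   1.3591     0.7102     2.3235]
First solve x = (I − A)⁻¹ d = adj(I−A)·d / det(I−A); in particular x_1 = (0.3725·650 + 0.0475·1400 + 0.0850·1175) / 0.285125 = 408.50 / 0.285125 ≈ 1432.7050.
Intermediate flow from 2 to 1: z_21 = a_21 · x_1 = 0.25 × 408.50 / 0.285125 = 102.125 / 0.285125 ≈ 358.18.

z_21 = 358.18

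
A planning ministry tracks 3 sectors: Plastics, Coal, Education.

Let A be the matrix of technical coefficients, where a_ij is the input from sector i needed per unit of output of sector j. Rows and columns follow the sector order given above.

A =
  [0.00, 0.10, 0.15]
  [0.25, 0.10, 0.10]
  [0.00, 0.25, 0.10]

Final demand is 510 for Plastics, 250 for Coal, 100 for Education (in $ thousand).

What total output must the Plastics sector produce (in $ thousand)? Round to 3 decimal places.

x_1 = 593.162

I − A =
  [   1.00    -0.10    -0.15]
  [  -0.25     0.90    -0.10]
  [   0.00    -0.25     0.90]
Cofactors of I−A, C_ij = (−1)^(i+j)·(minor ij) (rows/columns in the sector order above):
  C_11 = (0.90)(0.90) − (-0.10)(-0.25) = 0.7850
  C_12 = −[(-0.25)(0.90) − (-0.10)(0.00)] = 0.2250
  C_13 = (-0.25)(-0.25) − (0.90)(0.00) = 0.0625
  C_21 = −[(-0.10)(0.90) − (-0.15)(-0.25)] = 0.1275
  C_22 = (1.00)(0.90) − (-0.15)(0.00) = 0.9000
  C_23 = −[(1.00)(-0.25) − (-0.10)(0.00)] = 0.2500
  C_31 = (-0.10)(-0.10) − (-0.15)(0.90) = 0.1450
  C_32 = −[(1.00)(-0.10) − (-0.15)(-0.25)] = 0.1375
  C_33 = (1.00)(0.90) − (-0.10)(-0.25) = 0.8750
det(I−A) = Σ_j (I−A)_1j·C_1j = (1.00)(0.7850) + (-0.10)(0.2250) + (-0.15)(0.0625) = 0.753125
adj(I−A) = Cᵀ =
  [ 0.7850   0.1275   0.1450]
  [ 0.2250   0.9000   0.1375]
  [ 0.0625   0.2500   0.8750]
(I − A)⁻¹ = adj(I−A) / det(I−A) ≈
  [   1.0423     0.1693     0.1925]
  [   0.2988     1.1950     0.1826]
  [   0.0830     0.3320     1.1618]
x = (I − A)⁻¹ d = adj(I−A)·d / det(I−A), with det(I−A) = 0.753125:
  x_1 = (0.7850·510 + 0.1275·250 + 0.1450·100) / 0.753125 = 446.725 / 0.753125 ≈ 593.162
  x_2 = (0.2250·510 + 0.9000·250 + 0.1375·100) / 0.753125 = 353.50 / 0.753125 ≈ 469.378
  x_3 = (0.0625·510 + 0.2500·250 + 0.8750·100) / 0.753125 = 181.875 / 0.753125 ≈ 241.494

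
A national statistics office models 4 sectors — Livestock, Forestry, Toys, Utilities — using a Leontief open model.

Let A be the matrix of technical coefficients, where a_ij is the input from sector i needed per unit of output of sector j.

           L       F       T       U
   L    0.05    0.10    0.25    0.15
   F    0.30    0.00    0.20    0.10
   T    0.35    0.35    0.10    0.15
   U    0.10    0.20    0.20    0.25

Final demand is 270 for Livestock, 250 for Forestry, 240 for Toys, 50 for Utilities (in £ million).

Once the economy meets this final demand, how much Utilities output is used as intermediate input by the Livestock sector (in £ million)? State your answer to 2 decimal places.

z_UL = 68.66

I − A =
  [   0.95    -0.10    -0.25    -0.15]
  [  -0.30     1.00    -0.20    -0.10]
  [  -0.35    -0.35     0.90    -0.15]
  [  -0.10    -0.20    -0.20     0.75]
Compute the cofactors C_ij = (−1)^(i+j)·(3×3 minor ij) of I−A; the adjugate is their transpose:
adj(I−A) = Cᵀ =
  [ 0.561500   0.175125   0.235500   0.182750]
  [ 0.265000   0.519375   0.226250   0.167500]
  [ 0.361750   0.310875   0.646000   0.243000]
  [ 0.242000   0.244750   0.264000   0.640750]
det(I−A) = Σ_j (I−A)_1j·C_1j = (0.95)(0.561500) + (-0.10)(0.265000) + (-0.25)(0.361750) + (-0.15)(0.242000) = 0.3801875
(I − A)⁻¹ = adj(I−A) / det(I−A) ≈
  [   1.4769     0.4606     0.6194     0.4807]
  [   0.6970     1.3661     0.5951     0.4406]
  [   0.9515     0.8177     1.6992     0.6392]
  [   0.6365     0.6438     0.6944     1.6854]
First solve x = (I − A)⁻¹ d = adj(I−A)·d / det(I−A); in particular x_L = (0.561500·270 + 0.175125·250 + 0.235500·240 + 0.182750·50) / 0.3801875 = 261.04375 / 0.3801875 ≈ 686.6184.
Intermediate flow from U to L: z_UL = a_UL · x_L = 0.10 × 261.04375 / 0.3801875 = 26.104375 / 0.3801875 ≈ 68.66.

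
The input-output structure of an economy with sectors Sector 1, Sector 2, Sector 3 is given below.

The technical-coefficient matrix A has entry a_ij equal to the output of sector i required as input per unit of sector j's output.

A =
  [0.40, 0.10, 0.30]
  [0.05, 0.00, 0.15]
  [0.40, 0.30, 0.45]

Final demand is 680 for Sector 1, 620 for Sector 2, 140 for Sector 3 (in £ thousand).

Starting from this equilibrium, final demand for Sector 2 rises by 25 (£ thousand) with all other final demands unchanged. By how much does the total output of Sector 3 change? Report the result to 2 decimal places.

Δx_3 = 32.40

I − A =
  [   0.60    -0.10    -0.30]
  [  -0.05     1.00    -0.15]
  [  -0.40    -0.30     0.55]
Cofactors of I−A, C_ij = (−1)^(i+j)·(minor ij) (rows/columns in the sector order above):
  C_11 = (1.00)(0.55) − (-0.15)(-0.30) = 0.5050
  C_12 = −[(-0.05)(0.55) − (-0.15)(-0.40)] = 0.0875
  C_13 = (-0.05)(-0.30) − (1.00)(-0.40) = 0.4150
  C_21 = −[(-0.10)(0.55) − (-0.30)(-0.30)] = 0.1450
  C_22 = (0.60)(0.55) − (-0.30)(-0.40) = 0.2100
  C_23 = −[(0.60)(-0.30) − (-0.10)(-0.40)] = 0.2200
  C_31 = (-0.10)(-0.15) − (-0.30)(1.00) = 0.3150
  C_32 = −[(0.60)(-0.15) − (-0.30)(-0.05)] = 0.1050
  C_33 = (0.60)(1.00) − (-0.10)(-0.05) = 0.5950
det(I−A) = Σ_j (I−A)_1j·C_1j = (0.60)(0.5050) + (-0.10)(0.0875) + (-0.30)(0.4150) = 0.16975
adj(I−A) = Cᵀ =
  [ 0.5050   0.1450   0.3150]
  [ 0.0875   0.2100   0.1050]
  [ 0.4150   0.2200   0.5950]
(I − A)⁻¹ = adj(I−A) / det(I−A) ≈
  [   2.9750     0.8542     1.8557]
  [   0.5155     1.2371     0.6186]
  [   2.4448     1.2960     3.5052]
Δx = (I − A)⁻¹ Δd with Δd having +25 in the Sector 2 component and 0 elsewhere.
So Δx_3 = L_32 · (+25), where L_32 = adj(I−A)_32 / det(I−A) = 0.2200 / 0.16975.
Δx_3 = 0.2200 × (+25) / 0.16975 = 5.50 / 0.16975 ≈ 32.40.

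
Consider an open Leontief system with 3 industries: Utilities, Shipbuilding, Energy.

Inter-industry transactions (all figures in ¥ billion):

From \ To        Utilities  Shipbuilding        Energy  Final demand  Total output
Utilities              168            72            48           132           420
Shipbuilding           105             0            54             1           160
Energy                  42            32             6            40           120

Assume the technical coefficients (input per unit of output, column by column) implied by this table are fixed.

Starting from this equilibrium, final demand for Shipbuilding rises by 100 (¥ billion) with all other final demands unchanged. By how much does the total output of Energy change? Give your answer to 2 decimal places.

Technical coefficients a_ij = z_ij / X_j:
  a_11 = 168/420 = 0.40, a_21 = 105/420 = 0.25, a_31 = 42/420 = 0.10
  a_12 = 72/160 = 0.45, a_22 = 0/160 = 0.00, a_32 = 32/160 = 0.20
  a_13 = 48/120 = 0.40, a_23 = 54/120 = 0.45, a_33 = 6/120 = 0.05
I − A =
  [   0.60    -0.45    -0.40]
  [  -0.25     1.00    -0.45]
  [  -0.10    -0.20     0.95]
Cofactors of I−A, C_ij = (−1)^(i+j)·(minor ij) (rows/columns in the sector order above):
  C_11 = (1.00)(0.95) − (-0.45)(-0.20) = 0.8600
  C_12 = −[(-0.25)(0.95) − (-0.45)(-0.10)] = 0.2825
  C_13 = (-0.25)(-0.20) − (1.00)(-0.10) = 0.1500
  C_21 = −[(-0.45)(0.95) − (-0.40)(-0.20)] = 0.5075
  C_22 = (0.60)(0.95) − (-0.40)(-0.10) = 0.5300
  C_23 = −[(0.60)(-0.20) − (-0.45)(-0.10)] = 0.1650
  C_31 = (-0.45)(-0.45) − (-0.40)(1.00) = 0.6025
  C_32 = −[(0.60)(-0.45) − (-0.40)(-0.25)] = 0.3700
  C_33 = (0.60)(1.00) − (-0.45)(-0.25) = 0.4875
det(I−A) = Σ_j (I−A)_1j·C_1j = (0.60)(0.8600) + (-0.45)(0.2825) + (-0.40)(0.1500) = 0.328875
adj(I−A) = Cᵀ =
  [ 0.8600   0.5075   0.6025]
  [ 0.2825   0.5300   0.3700]
  [ 0.1500   0.1650   0.4875]
(I − A)⁻¹ = adj(I−A) / det(I−A) ≈
  [   2.6150     1.5431     1.8320]
  [   0.8590     1.6116     1.1250]
  [   0.4561     0.5017     1.4823]
Δx = (I − A)⁻¹ Δd with Δd having +100 in the Shipbuilding component and 0 elsewhere.
So Δx_3 = L_32 · (+100), where L_32 = adj(I−A)_32 / det(I−A) = 0.1650 / 0.328875.
Δx_3 = 0.1650 × (+100) / 0.328875 = 16.50 / 0.328875 ≈ 50.17.

Δx_3 = 50.17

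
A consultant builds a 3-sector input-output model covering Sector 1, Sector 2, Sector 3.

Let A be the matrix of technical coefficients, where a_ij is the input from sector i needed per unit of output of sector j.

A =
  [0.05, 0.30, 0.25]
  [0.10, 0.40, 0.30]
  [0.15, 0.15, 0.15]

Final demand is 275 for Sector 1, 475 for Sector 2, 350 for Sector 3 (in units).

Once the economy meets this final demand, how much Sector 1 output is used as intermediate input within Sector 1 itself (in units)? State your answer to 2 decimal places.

I − A =
  [   0.95    -0.30    -0.25]
  [  -0.10     0.60    -0.30]
  [  -0.15    -0.15     0.85]
Cofactors of I−A, C_ij = (−1)^(i+j)·(minor ij) (rows/columns in the sector order above):
  C_11 = (0.60)(0.85) − (-0.30)(-0.15) = 0.4650
  C_12 = −[(-0.10)(0.85) − (-0.30)(-0.15)] = 0.1300
  C_13 = (-0.10)(-0.15) − (0.60)(-0.15) = 0.1050
  C_21 = −[(-0.30)(0.85) − (-0.25)(-0.15)] = 0.2925
  C_22 = (0.95)(0.85) − (-0.25)(-0.15) = 0.7700
  C_23 = −[(0.95)(-0.15) − (-0.30)(-0.15)] = 0.1875
  C_31 = (-0.30)(-0.30) − (-0.25)(0.60) = 0.2400
  C_32 = −[(0.95)(-0.30) − (-0.25)(-0.10)] = 0.3100
  C_33 = (0.95)(0.60) − (-0.30)(-0.10) = 0.5400
det(I−A) = Σ_j (I−A)_1j·C_1j = (0.95)(0.4650) + (-0.30)(0.1300) + (-0.25)(0.1050) = 0.3765
adj(I−A) = Cᵀ =
  [ 0.4650   0.2925   0.2400]
  [ 0.1300   0.7700   0.3100]
  [ 0.1050   0.1875   0.5400]
(I − A)⁻¹ = adj(I−A) / det(I−A) ≈
  [   1.2351     0.7769     0.6375]
  [   0.3453     2.0452     0.8234]
  [   0.2789     0.4980     1.4343]
First solve x = (I − A)⁻¹ d = adj(I−A)·d / det(I−A); in particular x_1 = (0.4650·275 + 0.2925·475 + 0.2400·350) / 0.3765 = 350.8125 / 0.3765 ≈ 931.7729.
Intermediate flow from 1 to 1: z_11 = a_11 · x_1 = 0.05 × 350.8125 / 0.3765 = 17.540625 / 0.3765 ≈ 46.59.

z_11 = 46.59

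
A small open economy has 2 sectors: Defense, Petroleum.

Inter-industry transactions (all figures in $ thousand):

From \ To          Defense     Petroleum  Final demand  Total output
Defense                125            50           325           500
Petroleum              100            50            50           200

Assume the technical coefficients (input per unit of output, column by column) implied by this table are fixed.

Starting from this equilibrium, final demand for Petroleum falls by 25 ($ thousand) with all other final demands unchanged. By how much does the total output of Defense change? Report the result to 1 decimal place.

Δx_D = -12.2

Technical coefficients a_ij = z_ij / X_j:
  a_DD = 125/500 = 0.25, a_PD = 100/500 = 0.20
  a_DP = 50/200 = 0.25, a_PP = 50/200 = 0.25
I − A =
  [   0.75    -0.25]
  [  -0.20     0.75]
det(I−A) = (0.75)(0.75) − (-0.25)(-0.20) = 0.5125
adj(I−A) = [[0.75, 0.25], [0.20, 0.75]]
(I − A)⁻¹ = adj(I−A) / det(I−A) ≈
  [   1.4634     0.4878]
  [   0.3902     1.4634]
Δx = (I − A)⁻¹ Δd with Δd having -25 in the Petroleum component and 0 elsewhere.
So Δx_D = L_DP · (-25), where L_DP = adj(I−A)_DP / det(I−A) = 0.25 / 0.5125.
Δx_D = 0.25 × (-25) / 0.5125 = -6.25 / 0.5125 ≈ -12.2.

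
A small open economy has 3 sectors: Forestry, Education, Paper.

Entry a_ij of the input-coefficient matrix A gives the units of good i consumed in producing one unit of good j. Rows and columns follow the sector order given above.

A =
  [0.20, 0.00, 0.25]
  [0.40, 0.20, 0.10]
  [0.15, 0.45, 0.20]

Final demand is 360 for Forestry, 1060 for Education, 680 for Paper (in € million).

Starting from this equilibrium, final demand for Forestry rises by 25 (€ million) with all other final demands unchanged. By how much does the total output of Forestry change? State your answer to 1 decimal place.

Δx_1 = 37.1

I − A =
  [   0.80     0.00    -0.25]
  [  -0.40     0.80    -0.10]
  [  -0.15    -0.45     0.80]
Cofactors of I−A, C_ij = (−1)^(i+j)·(minor ij) (rows/columns in the sector order above):
  C_11 = (0.80)(0.80) − (-0.10)(-0.45) = 0.5950
  C_12 = −[(-0.40)(0.80) − (-0.10)(-0.15)] = 0.3350
  C_13 = (-0.40)(-0.45) − (0.80)(-0.15) = 0.3000
  C_21 = −[(0.00)(0.80) − (-0.25)(-0.45)] = 0.1125
  C_22 = (0.80)(0.80) − (-0.25)(-0.15) = 0.6025
  C_23 = −[(0.80)(-0.45) − (0.00)(-0.15)] = 0.3600
  C_31 = (0.00)(-0.10) − (-0.25)(0.80) = 0.2000
  C_32 = −[(0.80)(-0.10) − (-0.25)(-0.40)] = 0.1800
  C_33 = (0.80)(0.80) − (0.00)(-0.40) = 0.6400
det(I−A) = Σ_j (I−A)_1j·C_1j = (0.80)(0.5950) + (0.00)(0.3350) + (-0.25)(0.3000) = 0.4010
adj(I−A) = Cᵀ =
  [ 0.5950   0.1125   0.2000]
  [ 0.3350   0.6025   0.1800]
  [ 0.3000   0.3600   0.6400]
(I − A)⁻¹ = adj(I−A) / det(I−A) ≈
  [   1.4838     0.2805     0.4988]
  [   0.8354     1.5025     0.4489]
  [   0.7481     0.8978     1.5960]
Δx = (I − A)⁻¹ Δd with Δd having +25 in the Forestry component and 0 elsewhere.
So Δx_1 = L_11 · (+25), where L_11 = adj(I−A)_11 / det(I−A) = 0.5950 / 0.4010.
Δx_1 = 0.5950 × (+25) / 0.4010 = 14.875 / 0.4010 ≈ 37.1.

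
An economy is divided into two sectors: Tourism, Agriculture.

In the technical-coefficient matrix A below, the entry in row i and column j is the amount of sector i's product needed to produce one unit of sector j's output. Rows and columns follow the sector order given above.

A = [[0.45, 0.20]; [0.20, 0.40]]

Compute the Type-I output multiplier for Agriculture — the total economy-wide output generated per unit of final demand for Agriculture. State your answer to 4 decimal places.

I − A =
  [   0.55    -0.20]
  [  -0.20     0.60]
det(I−A) = (0.55)(0.60) − (-0.20)(-0.20) = 0.2900
adj(I−A) = [[0.60, 0.20], [0.20, 0.55]]
(I − A)⁻¹ = adj(I−A) / det(I−A) ≈
  [   2.06897     0.68966]
  [   0.68966     1.89655]
The output multiplier for sector j is the column-j sum of the Leontief inverse (I − A)⁻¹ = adj(I−A) / det(I−A).
Column A of adj(I−A): (0.20, 0.55); det(I−A) = 0.2900.
m_A = (0.20 + 0.55) / 0.2900 = 0.75 / 0.2900 ≈ 2.5862.

m_A = 2.5862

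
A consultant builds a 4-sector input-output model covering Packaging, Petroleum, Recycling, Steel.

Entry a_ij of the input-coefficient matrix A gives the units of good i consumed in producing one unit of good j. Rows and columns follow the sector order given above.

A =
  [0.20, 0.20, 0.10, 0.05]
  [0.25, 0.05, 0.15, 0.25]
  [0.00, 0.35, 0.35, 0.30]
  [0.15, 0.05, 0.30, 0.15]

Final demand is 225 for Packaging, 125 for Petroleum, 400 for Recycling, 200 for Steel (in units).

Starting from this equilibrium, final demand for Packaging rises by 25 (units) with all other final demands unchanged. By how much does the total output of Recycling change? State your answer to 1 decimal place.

I − A =
  [   0.80    -0.20    -0.10    -0.05]
  [  -0.25     0.95    -0.15    -0.25]
  [   0.00    -0.35     0.65    -0.30]
  [  -0.15    -0.05    -0.30     0.85]
Compute the cofactors C_ij = (−1)^(i+j)·(3×3 minor ij) of I−A; the adjugate is their transpose:
adj(I−A) = Cᵀ =
  [ 0.358125   0.130625   0.134625   0.107000]
  [ 0.146750   0.360625   0.189625   0.181625]
  [ 0.134000   0.256375   0.578250   0.287375]
  [ 0.119125   0.134750   0.239000   0.410750]
det(I−A) = Σ_j (I−A)_1j·C_1j = (0.80)(0.358125) + (-0.20)(0.146750) + (-0.10)(0.134000) + (-0.05)(0.119125) = 0.23779375
(I − A)⁻¹ = adj(I−A) / det(I−A) ≈
  [   1.5060     0.5493     0.5661     0.4500]
  [   0.6171     1.5165     0.7974     0.7638]
  [   0.5635     1.0781     2.4317     1.2085]
  [   0.5010     0.5667     1.0051     1.7273]
Δx = (I − A)⁻¹ Δd with Δd having +25 in the Packaging component and 0 elsewhere.
So Δx_3 = L_31 · (+25), where L_31 = adj(I−A)_31 / det(I−A) = 0.134000 / 0.23779375.
Δx_3 = 0.134000 × (+25) / 0.23779375 = 3.35 / 0.23779375 ≈ 14.1.

Δx_3 = 14.1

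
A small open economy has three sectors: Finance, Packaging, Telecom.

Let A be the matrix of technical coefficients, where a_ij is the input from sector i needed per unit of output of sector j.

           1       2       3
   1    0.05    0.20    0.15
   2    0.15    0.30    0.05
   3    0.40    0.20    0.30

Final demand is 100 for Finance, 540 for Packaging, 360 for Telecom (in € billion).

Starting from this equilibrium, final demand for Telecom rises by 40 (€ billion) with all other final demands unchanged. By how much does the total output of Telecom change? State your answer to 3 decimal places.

I − A =
  [   0.95    -0.20    -0.15]
  [  -0.15     0.70    -0.05]
  [  -0.40    -0.20     0.70]
Cofactors of I−A, C_ij = (−1)^(i+j)·(minor ij) (rows/columns in the sector order above):
  C_11 = (0.70)(0.70) − (-0.05)(-0.20) = 0.4800
  C_12 = −[(-0.15)(0.70) − (-0.05)(-0.40)] = 0.1250
  C_13 = (-0.15)(-0.20) − (0.70)(-0.40) = 0.3100
  C_21 = −[(-0.20)(0.70) − (-0.15)(-0.20)] = 0.1700
  C_22 = (0.95)(0.70) − (-0.15)(-0.40) = 0.6050
  C_23 = −[(0.95)(-0.20) − (-0.20)(-0.40)] = 0.2700
  C_31 = (-0.20)(-0.05) − (-0.15)(0.70) = 0.1150
  C_32 = −[(0.95)(-0.05) − (-0.15)(-0.15)] = 0.0700
  C_33 = (0.95)(0.70) − (-0.20)(-0.15) = 0.6350
det(I−A) = Σ_j (I−A)_1j·C_1j = (0.95)(0.4800) + (-0.20)(0.1250) + (-0.15)(0.3100) = 0.3845
adj(I−A) = Cᵀ =
  [ 0.4800   0.1700   0.1150]
  [ 0.1250   0.6050   0.0700]
  [ 0.3100   0.2700   0.6350]
(I − A)⁻¹ = adj(I−A) / det(I−A) ≈
  [   1.2484     0.4421     0.2991]
  [   0.3251     1.5735     0.1821]
  [   0.8062     0.7022     1.6515]
Δx = (I − A)⁻¹ Δd with Δd having +40 in the Telecom component and 0 elsewhere.
So Δx_3 = L_33 · (+40), where L_33 = adj(I−A)_33 / det(I−A) = 0.6350 / 0.3845.
Δx_3 = 0.6350 × (+40) / 0.3845 = 25.40 / 0.3845 ≈ 66.060.

Δx_3 = 66.060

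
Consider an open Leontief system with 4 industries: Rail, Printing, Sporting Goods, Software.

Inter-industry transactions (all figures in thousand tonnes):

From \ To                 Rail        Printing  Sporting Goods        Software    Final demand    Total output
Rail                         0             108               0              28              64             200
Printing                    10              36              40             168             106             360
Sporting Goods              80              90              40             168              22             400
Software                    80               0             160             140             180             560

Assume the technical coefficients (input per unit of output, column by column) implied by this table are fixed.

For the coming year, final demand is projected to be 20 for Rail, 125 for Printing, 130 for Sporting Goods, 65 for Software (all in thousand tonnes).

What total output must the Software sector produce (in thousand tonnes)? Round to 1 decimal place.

Technical coefficients a_ij = z_ij / X_j:
  a_11 = 0/200 = 0.00, a_21 = 10/200 = 0.05, a_31 = 80/200 = 0.40, a_41 = 80/200 = 0.40
  a_12 = 108/360 = 0.30, a_22 = 36/360 = 0.10, a_32 = 90/360 = 0.25, a_42 = 0/360 = 0.00
  a_13 = 0/400 = 0.00, a_23 = 40/400 = 0.10, a_33 = 40/400 = 0.10, a_43 = 160/400 = 0.40
  a_14 = 28/560 = 0.05, a_24 = 168/560 = 0.30, a_34 = 168/560 = 0.30, a_44 = 140/560 = 0.25
I − A =
  [   1.00    -0.30     0.00    -0.05]
  [  -0.05     0.90    -0.10    -0.30]
  [  -0.40    -0.25     0.90    -0.30]
  [  -0.40     0.00    -0.40     0.75]
Compute the cofactors C_ij = (−1)^(i+j)·(3×3 minor ij) of I−A; the adjugate is their transpose:
adj(I−A) = Cᵀ =
  [ 0.450750   0.171500   0.076500   0.129250]
  [ 0.225750   0.529000   0.194000   0.304250]
  [ 0.417375   0.308500   0.609750   0.395125]
  [ 0.463000   0.256000   0.366000   0.759500]
det(I−A) = Σ_j (I−A)_1j·C_1j = (1.00)(0.450750) + (-0.30)(0.225750) + (0.00)(0.417375) + (-0.05)(0.463000) = 0.359875
(I − A)⁻¹ = adj(I−A) / det(I−A) ≈
  [   1.2525     0.4766     0.2126     0.3592]
  [   0.6273     1.4700     0.5391     0.8454]
  [   1.1598     0.8572     1.6943     1.0980]
  [   1.2866     0.7114     1.0170     2.1105]
x = (I − A)⁻¹ d = adj(I−A)·d / det(I−A), with det(I−A) = 0.359875:
  x_1 = (0.450750·20 + 0.171500·125 + 0.076500·130 + 0.129250·65) / 0.359875 = 48.79875 / 0.359875 ≈ 135.6
  x_2 = (0.225750·20 + 0.529000·125 + 0.194000·130 + 0.304250·65) / 0.359875 = 115.63625 / 0.359875 ≈ 321.3
  x_3 = (0.417375·20 + 0.308500·125 + 0.609750·130 + 0.395125·65) / 0.359875 = 151.860625 / 0.359875 ≈ 422.0
  x_4 = (0.463000·20 + 0.256000·125 + 0.366000·130 + 0.759500·65) / 0.359875 = 138.2075 / 0.359875 ≈ 384.0

x_4 = 384.0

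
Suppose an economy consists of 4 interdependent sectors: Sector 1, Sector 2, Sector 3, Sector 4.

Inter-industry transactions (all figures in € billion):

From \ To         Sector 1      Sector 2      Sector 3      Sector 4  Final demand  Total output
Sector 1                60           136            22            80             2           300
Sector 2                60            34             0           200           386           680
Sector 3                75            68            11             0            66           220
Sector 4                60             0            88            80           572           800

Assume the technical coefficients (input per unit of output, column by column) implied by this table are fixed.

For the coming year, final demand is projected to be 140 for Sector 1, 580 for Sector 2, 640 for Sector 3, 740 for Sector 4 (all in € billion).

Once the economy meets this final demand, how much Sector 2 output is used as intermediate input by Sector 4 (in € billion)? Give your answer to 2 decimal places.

z_24 = 358.84

Technical coefficients a_ij = z_ij / X_j:
  a_11 = 60/300 = 0.20, a_21 = 60/300 = 0.20, a_31 = 75/300 = 0.25, a_41 = 60/300 = 0.20
  a_12 = 136/680 = 0.20, a_22 = 34/680 = 0.05, a_32 = 68/680 = 0.10, a_42 = 0/680 = 0.00
  a_13 = 22/220 = 0.10, a_23 = 0/220 = 0.00, a_33 = 11/220 = 0.05, a_43 = 88/220 = 0.40
  a_14 = 80/800 = 0.10, a_24 = 200/800 = 0.25, a_34 = 0/800 = 0.00, a_44 = 80/800 = 0.10
I − A =
  [   0.80    -0.20    -0.10    -0.10]
  [  -0.20     0.95     0.00    -0.25]
  [  -0.25    -0.10     0.95     0.00]
  [  -0.20     0.00    -0.40     0.90]
Compute the cofactors C_ij = (−1)^(i+j)·(3×3 minor ij) of I−A; the adjugate is their transpose:
adj(I−A) = Cᵀ =
  [ 0.80225   0.18400   0.14350   0.14025]
  [ 0.24350   0.63250   0.11100   0.20275]
  [ 0.23675   0.11500   0.61900   0.05825]
  [ 0.28350   0.09200   0.30700   0.65825]
det(I−A) = Σ_j (I−A)_1j·C_1j = (0.80)(0.80225) + (-0.20)(0.24350) + (-0.10)(0.23675) + (-0.10)(0.28350) = 0.541075
(I − A)⁻¹ = adj(I−A) / det(I−A) ≈
  [   1.4827     0.3401     0.2652     0.2592]
  [   0.4500     1.1690     0.2051     0.3747]
  [   0.4376     0.2125     1.1440     0.1077]
  [   0.5240     0.1700     0.5674     1.2166]
First solve x = (I − A)⁻¹ d = adj(I−A)·d / det(I−A); in particular x_4 = (0.28350·140 + 0.09200·580 + 0.30700·640 + 0.65825·740) / 0.541075 = 776.635 / 0.541075 ≈ 1435.3555.
Intermediate flow from 2 to 4: z_24 = a_24 · x_4 = 0.25 × 776.635 / 0.541075 = 194.15875 / 0.541075 ≈ 358.84.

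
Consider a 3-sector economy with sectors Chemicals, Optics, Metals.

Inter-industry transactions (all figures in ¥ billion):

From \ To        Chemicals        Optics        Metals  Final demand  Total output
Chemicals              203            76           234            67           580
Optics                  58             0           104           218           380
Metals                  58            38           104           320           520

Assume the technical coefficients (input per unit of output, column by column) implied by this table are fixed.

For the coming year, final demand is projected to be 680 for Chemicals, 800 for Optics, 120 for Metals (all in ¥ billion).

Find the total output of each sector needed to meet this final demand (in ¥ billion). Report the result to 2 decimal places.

Technical coefficients a_ij = z_ij / X_j:
  a_CC = 203/580 = 0.35, a_OC = 58/580 = 0.10, a_MC = 58/580 = 0.10
  a_CO = 76/380 = 0.20, a_OO = 0/380 = 0.00, a_MO = 38/380 = 0.10
  a_CM = 234/520 = 0.45, a_OM = 104/520 = 0.20, a_MM = 104/520 = 0.20
I − A =
  [   0.65    -0.20    -0.45]
  [  -0.10     1.00    -0.20]
  [  -0.10    -0.10     0.80]
Cofactors of I−A, C_ij = (−1)^(i+j)·(minor ij) (rows/columns in the sector order above):
  C_11 = (1.00)(0.80) − (-0.20)(-0.10) = 0.7800
  C_12 = −[(-0.10)(0.80) − (-0.20)(-0.10)] = 0.1000
  C_13 = (-0.10)(-0.10) − (1.00)(-0.10) = 0.1100
  C_21 = −[(-0.20)(0.80) − (-0.45)(-0.10)] = 0.2050
  C_22 = (0.65)(0.80) − (-0.45)(-0.10) = 0.4750
  C_23 = −[(0.65)(-0.10) − (-0.20)(-0.10)] = 0.0850
  C_31 = (-0.20)(-0.20) − (-0.45)(1.00) = 0.4900
  C_32 = −[(0.65)(-0.20) − (-0.45)(-0.10)] = 0.1750
  C_33 = (0.65)(1.00) − (-0.20)(-0.10) = 0.6300
det(I−A) = Σ_j (I−A)_1j·C_1j = (0.65)(0.7800) + (-0.20)(0.1000) + (-0.45)(0.1100) = 0.4375
adj(I−A) = Cᵀ =
  [ 0.7800   0.2050   0.4900]
  [ 0.1000   0.4750   0.1750]
  [ 0.1100   0.0850   0.6300]
(I − A)⁻¹ = adj(I−A) / det(I−A) ≈
  [   1.7829     0.4686     1.1200]
  [   0.2286     1.0857     0.4000]
  [   0.2514     0.1943     1.4400]
x = (I − A)⁻¹ d = adj(I−A)·d / det(I−A), with det(I−A) = 0.4375:
  x_C = (0.7800·680 + 0.2050·800 + 0.4900·120) / 0.4375 = 753.20 / 0.4375 = 1721.60
  x_O = (0.1000·680 + 0.4750·800 + 0.1750·120) / 0.4375 = 469.00 / 0.4375 = 1072.00
  x_M = (0.1100·680 + 0.0850·800 + 0.6300·120) / 0.4375 = 218.40 / 0.4375 = 499.20

x_C = 1721.60, x_O = 1072.00, x_M = 499.20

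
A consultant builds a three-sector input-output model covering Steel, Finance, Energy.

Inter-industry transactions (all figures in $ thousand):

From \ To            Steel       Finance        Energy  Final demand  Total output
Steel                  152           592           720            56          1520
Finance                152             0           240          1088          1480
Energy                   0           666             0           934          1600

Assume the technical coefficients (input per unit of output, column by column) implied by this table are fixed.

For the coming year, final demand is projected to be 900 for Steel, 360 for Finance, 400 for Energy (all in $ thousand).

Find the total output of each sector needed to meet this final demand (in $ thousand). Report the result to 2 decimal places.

Technical coefficients a_ij = z_ij / X_j:
  a_11 = 152/1520 = 0.10, a_21 = 152/1520 = 0.10, a_31 = 0/1520 = 0.00
  a_12 = 592/1480 = 0.40, a_22 = 0/1480 = 0.00, a_32 = 666/1480 = 0.45
  a_13 = 720/1600 = 0.45, a_23 = 240/1600 = 0.15, a_33 = 0/1600 = 0.00
I − A =
  [   0.90    -0.40    -0.45]
  [  -0.10     1.00    -0.15]
  [   0.00    -0.45     1.00]
Cofactors of I−A, C_ij = (−1)^(i+j)·(minor ij) (rows/columns in the sector order above):
  C_11 = (1.00)(1.00) − (-0.15)(-0.45) = 0.9325
  C_12 = −[(-0.10)(1.00) − (-0.15)(0.00)] = 0.1000
  C_13 = (-0.10)(-0.45) − (1.00)(0.00) = 0.0450
  C_21 = −[(-0.40)(1.00) − (-0.45)(-0.45)] = 0.6025
  C_22 = (0.90)(1.00) − (-0.45)(0.00) = 0.9000
  C_23 = −[(0.90)(-0.45) − (-0.40)(0.00)] = 0.4050
  C_31 = (-0.40)(-0.15) − (-0.45)(1.00) = 0.5100
  C_32 = −[(0.90)(-0.15) − (-0.45)(-0.10)] = 0.1800
  C_33 = (0.90)(1.00) − (-0.40)(-0.10) = 0.8600
det(I−A) = Σ_j (I−A)_1j·C_1j = (0.90)(0.9325) + (-0.40)(0.1000) + (-0.45)(0.0450) = 0.7790
adj(I−A) = Cᵀ =
  [ 0.9325   0.6025   0.5100]
  [ 0.1000   0.9000   0.1800]
  [ 0.0450   0.4050   0.8600]
(I − A)⁻¹ = adj(I−A) / det(I−A) ≈
  [   1.1970     0.7734     0.6547]
  [   0.1284     1.1553     0.2311]
  [   0.0578     0.5199     1.1040]
x = (I − A)⁻¹ d = adj(I−A)·d / det(I−A), with det(I−A) = 0.7790:
  x_1 = (0.9325·900 + 0.6025·360 + 0.5100·400) / 0.7790 = 1260.15 / 0.7790 ≈ 1617.65
  x_2 = (0.1000·900 + 0.9000·360 + 0.1800·400) / 0.7790 = 486.00 / 0.7790 ≈ 623.88
  x_3 = (0.0450·900 + 0.4050·360 + 0.8600·400) / 0.7790 = 530.30 / 0.7790 ≈ 680.74

x_1 = 1617.65, x_2 = 623.88, x_3 = 680.74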